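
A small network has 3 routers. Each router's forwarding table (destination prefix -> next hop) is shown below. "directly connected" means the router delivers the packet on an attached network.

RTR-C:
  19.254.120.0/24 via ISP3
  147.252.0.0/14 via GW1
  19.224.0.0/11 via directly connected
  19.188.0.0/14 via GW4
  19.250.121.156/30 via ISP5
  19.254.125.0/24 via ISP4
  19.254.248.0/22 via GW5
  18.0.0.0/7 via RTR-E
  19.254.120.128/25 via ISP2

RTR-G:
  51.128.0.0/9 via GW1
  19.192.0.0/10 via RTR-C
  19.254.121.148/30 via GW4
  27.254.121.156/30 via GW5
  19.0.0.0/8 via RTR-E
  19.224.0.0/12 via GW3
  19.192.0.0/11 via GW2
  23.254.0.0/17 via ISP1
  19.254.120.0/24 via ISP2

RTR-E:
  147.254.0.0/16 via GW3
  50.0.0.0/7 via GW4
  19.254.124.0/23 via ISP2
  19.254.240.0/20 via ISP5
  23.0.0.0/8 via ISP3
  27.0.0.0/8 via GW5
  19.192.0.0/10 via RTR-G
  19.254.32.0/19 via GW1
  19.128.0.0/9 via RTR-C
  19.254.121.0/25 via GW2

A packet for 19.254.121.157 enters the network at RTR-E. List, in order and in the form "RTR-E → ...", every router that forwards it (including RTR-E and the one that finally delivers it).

RTR-E → RTR-G → RTR-C

At RTR-E: longest match for 19.254.121.157 is 19.192.0.0/10 -> RTR-G
At RTR-G: longest match for 19.254.121.157 is 19.192.0.0/10 -> RTR-C
At RTR-C: longest match for 19.254.121.157 is 19.224.0.0/11 -> directly connected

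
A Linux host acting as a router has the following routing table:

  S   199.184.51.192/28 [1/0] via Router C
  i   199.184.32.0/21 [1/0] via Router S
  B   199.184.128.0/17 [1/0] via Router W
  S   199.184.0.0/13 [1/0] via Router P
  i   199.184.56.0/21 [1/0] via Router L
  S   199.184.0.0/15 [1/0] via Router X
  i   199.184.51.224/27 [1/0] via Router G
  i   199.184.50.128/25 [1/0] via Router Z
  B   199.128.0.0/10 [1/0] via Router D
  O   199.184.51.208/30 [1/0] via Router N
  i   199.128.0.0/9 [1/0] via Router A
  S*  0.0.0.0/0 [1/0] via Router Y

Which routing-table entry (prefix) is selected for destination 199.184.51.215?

199.184.0.0/15

Entries matching 199.184.51.215:
  0.0.0.0/0 (default, matches everything)
  199.128.0.0/9 (199.128.0.0 - 199.255.255.255)
  199.128.0.0/10 (199.128.0.0 - 199.191.255.255)
  199.184.0.0/13 (199.184.0.0 - 199.191.255.255)
  199.184.0.0/15 (199.184.0.0 - 199.185.255.255)
Most specific is 199.184.0.0/15.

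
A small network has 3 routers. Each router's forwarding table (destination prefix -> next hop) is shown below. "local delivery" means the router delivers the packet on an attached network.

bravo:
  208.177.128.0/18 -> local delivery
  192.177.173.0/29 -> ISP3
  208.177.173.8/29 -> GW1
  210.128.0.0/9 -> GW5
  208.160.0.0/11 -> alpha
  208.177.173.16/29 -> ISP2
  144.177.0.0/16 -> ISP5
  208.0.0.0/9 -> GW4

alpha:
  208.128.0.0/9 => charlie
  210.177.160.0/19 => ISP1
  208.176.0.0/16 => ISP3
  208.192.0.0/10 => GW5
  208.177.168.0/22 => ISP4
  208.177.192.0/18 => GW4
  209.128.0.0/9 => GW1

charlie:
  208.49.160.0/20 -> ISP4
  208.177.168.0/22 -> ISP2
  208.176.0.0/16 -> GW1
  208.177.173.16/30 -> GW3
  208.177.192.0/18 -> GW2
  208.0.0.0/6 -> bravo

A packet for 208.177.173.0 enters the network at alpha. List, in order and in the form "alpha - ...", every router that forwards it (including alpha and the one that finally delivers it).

alpha - charlie - bravo

At alpha: longest match for 208.177.173.0 is 208.128.0.0/9 -> charlie
At charlie: longest match for 208.177.173.0 is 208.0.0.0/6 -> bravo
At bravo: longest match for 208.177.173.0 is 208.177.128.0/18 -> local delivery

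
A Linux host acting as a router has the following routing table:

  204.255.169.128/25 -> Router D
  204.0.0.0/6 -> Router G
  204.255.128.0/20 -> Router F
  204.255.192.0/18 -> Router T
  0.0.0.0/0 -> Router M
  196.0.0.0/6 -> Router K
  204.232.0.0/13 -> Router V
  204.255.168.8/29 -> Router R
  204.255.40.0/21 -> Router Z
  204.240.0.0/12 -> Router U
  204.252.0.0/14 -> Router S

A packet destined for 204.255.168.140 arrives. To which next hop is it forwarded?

Routes whose prefix contains 204.255.168.140:
  0.0.0.0/0 (default, matches everything) -> Router M
  204.0.0.0/6 (204.0.0.0 - 207.255.255.255) -> Router G
  204.240.0.0/12 (204.240.0.0 - 204.255.255.255) -> Router U
  204.252.0.0/14 (204.252.0.0 - 204.255.255.255) -> Router S
More-specific entries that do NOT match:
  204.255.168.8/29 (204.255.168.8 - 204.255.168.15) does not contain 204.255.168.140
  204.255.169.128/25 (204.255.169.128 - 204.255.169.255) does not contain 204.255.168.140
  204.255.40.0/21 (204.255.40.0 - 204.255.47.255) does not contain 204.255.168.140
  204.255.128.0/20 (204.255.128.0 - 204.255.143.255) does not contain 204.255.168.140
  204.255.192.0/18 (204.255.192.0 - 204.255.255.255) does not contain 204.255.168.140
Longest matching prefix is /14 -> next hop Router S.

Router S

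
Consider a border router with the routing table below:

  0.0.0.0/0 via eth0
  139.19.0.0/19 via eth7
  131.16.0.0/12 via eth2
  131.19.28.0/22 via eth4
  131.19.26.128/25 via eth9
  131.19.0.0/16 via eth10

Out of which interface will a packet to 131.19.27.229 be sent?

eth10

Routes whose prefix contains 131.19.27.229:
  0.0.0.0/0 (default, matches everything) -> eth0
  131.16.0.0/12 (131.16.0.0 - 131.31.255.255) -> eth2
  131.19.0.0/16 (131.19.0.0 - 131.19.255.255) -> eth10
More-specific entries that do NOT match:
  131.19.26.128/25 (131.19.26.128 - 131.19.26.255) does not contain 131.19.27.229
  131.19.28.0/22 (131.19.28.0 - 131.19.31.255) does not contain 131.19.27.229
  139.19.0.0/19 (139.19.0.0 - 139.19.31.255) does not contain 131.19.27.229
Longest matching prefix is /16 -> interface eth10.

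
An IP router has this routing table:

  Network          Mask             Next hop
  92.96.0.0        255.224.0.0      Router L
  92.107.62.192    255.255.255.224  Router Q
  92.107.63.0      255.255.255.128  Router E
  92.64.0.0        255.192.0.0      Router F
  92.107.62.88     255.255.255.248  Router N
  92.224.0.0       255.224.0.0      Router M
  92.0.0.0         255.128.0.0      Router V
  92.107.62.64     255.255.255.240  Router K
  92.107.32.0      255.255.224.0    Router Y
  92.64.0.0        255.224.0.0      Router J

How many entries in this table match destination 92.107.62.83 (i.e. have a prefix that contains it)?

4

Prefixes containing 92.107.62.83:
  92.0.0.0/9 (92.0.0.0 - 92.127.255.255)
  92.64.0.0/10 (92.64.0.0 - 92.127.255.255)
  92.96.0.0/11 (92.96.0.0 - 92.127.255.255)
  92.107.32.0/19 (92.107.32.0 - 92.107.63.255)
Total matching entries: 4.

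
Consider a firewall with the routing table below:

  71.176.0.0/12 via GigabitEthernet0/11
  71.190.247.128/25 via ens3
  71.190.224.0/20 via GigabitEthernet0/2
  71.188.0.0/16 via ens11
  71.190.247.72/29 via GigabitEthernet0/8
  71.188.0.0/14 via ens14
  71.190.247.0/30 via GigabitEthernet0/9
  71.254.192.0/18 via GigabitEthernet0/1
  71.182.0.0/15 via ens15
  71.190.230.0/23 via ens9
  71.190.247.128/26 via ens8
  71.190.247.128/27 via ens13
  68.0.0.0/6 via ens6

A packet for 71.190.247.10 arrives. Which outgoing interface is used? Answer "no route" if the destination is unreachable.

Routes whose prefix contains 71.190.247.10:
  68.0.0.0/6 (68.0.0.0 - 71.255.255.255) -> ens6
  71.176.0.0/12 (71.176.0.0 - 71.191.255.255) -> GigabitEthernet0/11
  71.188.0.0/14 (71.188.0.0 - 71.191.255.255) -> ens14
More-specific entries that do NOT match:
  71.190.247.0/30 (71.190.247.0 - 71.190.247.3) does not contain 71.190.247.10
  71.190.247.72/29 (71.190.247.72 - 71.190.247.79) does not contain 71.190.247.10
  71.190.247.128/27 (71.190.247.128 - 71.190.247.159) does not contain 71.190.247.10
  71.190.247.128/26 (71.190.247.128 - 71.190.247.191) does not contain 71.190.247.10
  71.190.247.128/25 (71.190.247.128 - 71.190.247.255) does not contain 71.190.247.10
  71.190.230.0/23 (71.190.230.0 - 71.190.231.255) does not contain 71.190.247.10
  71.190.224.0/20 (71.190.224.0 - 71.190.239.255) does not contain 71.190.247.10
  71.254.192.0/18 (71.254.192.0 - 71.254.255.255) does not contain 71.190.247.10
  71.188.0.0/16 (71.188.0.0 - 71.188.255.255) does not contain 71.190.247.10
  71.182.0.0/15 (71.182.0.0 - 71.183.255.255) does not contain 71.190.247.10
Longest matching prefix is /14 -> interface ens14.

ens14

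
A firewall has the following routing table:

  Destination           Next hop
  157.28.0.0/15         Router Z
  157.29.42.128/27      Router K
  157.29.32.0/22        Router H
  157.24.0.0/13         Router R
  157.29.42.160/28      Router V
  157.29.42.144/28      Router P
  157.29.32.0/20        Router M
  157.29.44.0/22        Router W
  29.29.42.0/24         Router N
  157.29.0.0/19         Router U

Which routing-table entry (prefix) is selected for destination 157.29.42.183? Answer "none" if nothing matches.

157.29.32.0/20

Entries matching 157.29.42.183:
  157.24.0.0/13 (157.24.0.0 - 157.31.255.255)
  157.28.0.0/15 (157.28.0.0 - 157.29.255.255)
  157.29.32.0/20 (157.29.32.0 - 157.29.47.255)
Most specific is 157.29.32.0/20.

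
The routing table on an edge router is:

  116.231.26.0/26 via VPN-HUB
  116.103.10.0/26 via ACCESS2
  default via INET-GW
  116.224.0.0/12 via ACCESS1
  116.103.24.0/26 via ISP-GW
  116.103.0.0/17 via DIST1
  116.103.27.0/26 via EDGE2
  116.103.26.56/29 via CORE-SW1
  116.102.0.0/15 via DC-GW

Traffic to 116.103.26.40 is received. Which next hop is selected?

DIST1

Routes whose prefix contains 116.103.26.40:
  0.0.0.0/0 (default, matches everything) -> INET-GW
  116.102.0.0/15 (116.102.0.0 - 116.103.255.255) -> DC-GW
  116.103.0.0/17 (116.103.0.0 - 116.103.127.255) -> DIST1
More-specific entries that do NOT match:
  116.103.26.56/29 (116.103.26.56 - 116.103.26.63) does not contain 116.103.26.40
  116.231.26.0/26 (116.231.26.0 - 116.231.26.63) does not contain 116.103.26.40
  116.103.10.0/26 (116.103.10.0 - 116.103.10.63) does not contain 116.103.26.40
  116.103.24.0/26 (116.103.24.0 - 116.103.24.63) does not contain 116.103.26.40
  116.103.27.0/26 (116.103.27.0 - 116.103.27.63) does not contain 116.103.26.40
Longest matching prefix is /17 -> next hop DIST1.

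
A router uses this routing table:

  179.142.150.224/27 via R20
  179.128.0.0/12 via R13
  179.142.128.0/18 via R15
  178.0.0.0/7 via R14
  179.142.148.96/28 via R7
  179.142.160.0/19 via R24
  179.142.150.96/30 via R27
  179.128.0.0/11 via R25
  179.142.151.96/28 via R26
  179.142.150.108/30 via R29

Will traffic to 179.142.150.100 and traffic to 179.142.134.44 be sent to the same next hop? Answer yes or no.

yes

179.142.150.100: longest match 179.142.128.0/18 -> R15
179.142.134.44: longest match 179.142.128.0/18 -> R15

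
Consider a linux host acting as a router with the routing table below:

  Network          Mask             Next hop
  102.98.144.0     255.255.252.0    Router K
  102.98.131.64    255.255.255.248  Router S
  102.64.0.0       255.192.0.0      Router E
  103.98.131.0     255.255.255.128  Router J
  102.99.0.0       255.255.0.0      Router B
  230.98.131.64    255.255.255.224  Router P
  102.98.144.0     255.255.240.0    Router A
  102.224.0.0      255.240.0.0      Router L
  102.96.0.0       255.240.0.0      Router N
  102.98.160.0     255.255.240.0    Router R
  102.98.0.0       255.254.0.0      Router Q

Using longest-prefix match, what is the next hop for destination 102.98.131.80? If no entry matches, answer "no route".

Router Q

Routes whose prefix contains 102.98.131.80:
  102.64.0.0/10 (102.64.0.0 - 102.127.255.255) -> Router E
  102.96.0.0/12 (102.96.0.0 - 102.111.255.255) -> Router N
  102.98.0.0/15 (102.98.0.0 - 102.99.255.255) -> Router Q
More-specific entries that do NOT match:
  102.98.131.64/29 (102.98.131.64 - 102.98.131.71) does not contain 102.98.131.80
  230.98.131.64/27 (230.98.131.64 - 230.98.131.95) does not contain 102.98.131.80
  103.98.131.0/25 (103.98.131.0 - 103.98.131.127) does not contain 102.98.131.80
  102.98.144.0/22 (102.98.144.0 - 102.98.147.255) does not contain 102.98.131.80
  102.98.144.0/20 (102.98.144.0 - 102.98.159.255) does not contain 102.98.131.80
  102.98.160.0/20 (102.98.160.0 - 102.98.175.255) does not contain 102.98.131.80
  102.99.0.0/16 (102.99.0.0 - 102.99.255.255) does not contain 102.98.131.80
Longest matching prefix is /15 -> next hop Router Q.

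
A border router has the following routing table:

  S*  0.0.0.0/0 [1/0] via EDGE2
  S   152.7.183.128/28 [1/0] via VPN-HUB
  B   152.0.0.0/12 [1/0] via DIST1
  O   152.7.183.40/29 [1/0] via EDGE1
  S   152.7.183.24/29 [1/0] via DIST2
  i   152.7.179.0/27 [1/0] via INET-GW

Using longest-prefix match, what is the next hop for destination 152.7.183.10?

Routes whose prefix contains 152.7.183.10:
  0.0.0.0/0 (default, matches everything) -> EDGE2
  152.0.0.0/12 (152.0.0.0 - 152.15.255.255) -> DIST1
More-specific entries that do NOT match:
  152.7.183.40/29 (152.7.183.40 - 152.7.183.47) does not contain 152.7.183.10
  152.7.183.24/29 (152.7.183.24 - 152.7.183.31) does not contain 152.7.183.10
  152.7.183.128/28 (152.7.183.128 - 152.7.183.143) does not contain 152.7.183.10
  152.7.179.0/27 (152.7.179.0 - 152.7.179.31) does not contain 152.7.183.10
Longest matching prefix is /12 -> next hop DIST1.

DIST1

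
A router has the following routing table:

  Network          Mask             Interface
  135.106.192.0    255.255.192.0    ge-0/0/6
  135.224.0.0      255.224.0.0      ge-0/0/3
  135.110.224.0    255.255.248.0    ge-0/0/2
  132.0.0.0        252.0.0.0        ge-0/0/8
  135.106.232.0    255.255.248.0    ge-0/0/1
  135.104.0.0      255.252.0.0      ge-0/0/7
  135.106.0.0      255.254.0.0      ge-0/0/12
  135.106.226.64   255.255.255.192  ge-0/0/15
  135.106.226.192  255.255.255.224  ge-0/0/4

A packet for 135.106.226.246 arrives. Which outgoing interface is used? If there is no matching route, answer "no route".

Routes whose prefix contains 135.106.226.246:
  132.0.0.0/6 (132.0.0.0 - 135.255.255.255) -> ge-0/0/8
  135.104.0.0/14 (135.104.0.0 - 135.107.255.255) -> ge-0/0/7
  135.106.0.0/15 (135.106.0.0 - 135.107.255.255) -> ge-0/0/12
  135.106.192.0/18 (135.106.192.0 - 135.106.255.255) -> ge-0/0/6
More-specific entries that do NOT match:
  135.106.226.192/27 (135.106.226.192 - 135.106.226.223) does not contain 135.106.226.246
  135.106.226.64/26 (135.106.226.64 - 135.106.226.127) does not contain 135.106.226.246
  135.110.224.0/21 (135.110.224.0 - 135.110.231.255) does not contain 135.106.226.246
  135.106.232.0/21 (135.106.232.0 - 135.106.239.255) does not contain 135.106.226.246
Longest matching prefix is /18 -> interface ge-0/0/6.

ge-0/0/6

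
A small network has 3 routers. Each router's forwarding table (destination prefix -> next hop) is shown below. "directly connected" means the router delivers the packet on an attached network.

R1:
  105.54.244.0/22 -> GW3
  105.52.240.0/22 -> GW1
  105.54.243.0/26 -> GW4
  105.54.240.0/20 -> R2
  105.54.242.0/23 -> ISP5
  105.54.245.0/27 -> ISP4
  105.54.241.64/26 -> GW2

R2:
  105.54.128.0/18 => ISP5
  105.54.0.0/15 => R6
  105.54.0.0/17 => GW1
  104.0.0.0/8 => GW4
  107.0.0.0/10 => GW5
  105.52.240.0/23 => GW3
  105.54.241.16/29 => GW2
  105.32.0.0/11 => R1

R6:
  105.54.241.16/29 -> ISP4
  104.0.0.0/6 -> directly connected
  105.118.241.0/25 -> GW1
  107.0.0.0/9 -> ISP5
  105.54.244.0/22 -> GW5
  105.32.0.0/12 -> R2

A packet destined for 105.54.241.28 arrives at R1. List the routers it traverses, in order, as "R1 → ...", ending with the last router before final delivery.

At R1: longest match for 105.54.241.28 is 105.54.240.0/20 -> R2
At R2: longest match for 105.54.241.28 is 105.54.0.0/15 -> R6
At R6: longest match for 105.54.241.28 is 104.0.0.0/6 -> directly connected

R1 → R2 → R6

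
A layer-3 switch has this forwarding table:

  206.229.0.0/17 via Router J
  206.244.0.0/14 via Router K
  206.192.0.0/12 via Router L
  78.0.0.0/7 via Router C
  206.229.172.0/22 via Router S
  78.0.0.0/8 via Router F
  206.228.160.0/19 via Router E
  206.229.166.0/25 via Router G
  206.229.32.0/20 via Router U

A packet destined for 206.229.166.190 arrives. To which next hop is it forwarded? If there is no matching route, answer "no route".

no route

No entry's prefix contains 206.229.166.190; there is no default route.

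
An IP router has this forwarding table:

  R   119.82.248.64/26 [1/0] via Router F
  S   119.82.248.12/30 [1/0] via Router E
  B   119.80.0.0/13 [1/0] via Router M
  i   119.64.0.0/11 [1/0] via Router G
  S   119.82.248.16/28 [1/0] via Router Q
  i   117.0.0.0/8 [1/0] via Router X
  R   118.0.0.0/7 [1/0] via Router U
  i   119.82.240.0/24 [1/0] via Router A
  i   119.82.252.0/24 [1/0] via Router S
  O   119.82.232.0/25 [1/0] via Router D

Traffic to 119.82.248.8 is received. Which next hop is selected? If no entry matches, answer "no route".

Routes whose prefix contains 119.82.248.8:
  118.0.0.0/7 (118.0.0.0 - 119.255.255.255) -> Router U
  119.64.0.0/11 (119.64.0.0 - 119.95.255.255) -> Router G
  119.80.0.0/13 (119.80.0.0 - 119.87.255.255) -> Router M
More-specific entries that do NOT match:
  119.82.248.12/30 (119.82.248.12 - 119.82.248.15) does not contain 119.82.248.8
  119.82.248.16/28 (119.82.248.16 - 119.82.248.31) does not contain 119.82.248.8
  119.82.248.64/26 (119.82.248.64 - 119.82.248.127) does not contain 119.82.248.8
  119.82.232.0/25 (119.82.232.0 - 119.82.232.127) does not contain 119.82.248.8
  119.82.240.0/24 (119.82.240.0 - 119.82.240.255) does not contain 119.82.248.8
  119.82.252.0/24 (119.82.252.0 - 119.82.252.255) does not contain 119.82.248.8
Longest matching prefix is /13 -> next hop Router M.

Router M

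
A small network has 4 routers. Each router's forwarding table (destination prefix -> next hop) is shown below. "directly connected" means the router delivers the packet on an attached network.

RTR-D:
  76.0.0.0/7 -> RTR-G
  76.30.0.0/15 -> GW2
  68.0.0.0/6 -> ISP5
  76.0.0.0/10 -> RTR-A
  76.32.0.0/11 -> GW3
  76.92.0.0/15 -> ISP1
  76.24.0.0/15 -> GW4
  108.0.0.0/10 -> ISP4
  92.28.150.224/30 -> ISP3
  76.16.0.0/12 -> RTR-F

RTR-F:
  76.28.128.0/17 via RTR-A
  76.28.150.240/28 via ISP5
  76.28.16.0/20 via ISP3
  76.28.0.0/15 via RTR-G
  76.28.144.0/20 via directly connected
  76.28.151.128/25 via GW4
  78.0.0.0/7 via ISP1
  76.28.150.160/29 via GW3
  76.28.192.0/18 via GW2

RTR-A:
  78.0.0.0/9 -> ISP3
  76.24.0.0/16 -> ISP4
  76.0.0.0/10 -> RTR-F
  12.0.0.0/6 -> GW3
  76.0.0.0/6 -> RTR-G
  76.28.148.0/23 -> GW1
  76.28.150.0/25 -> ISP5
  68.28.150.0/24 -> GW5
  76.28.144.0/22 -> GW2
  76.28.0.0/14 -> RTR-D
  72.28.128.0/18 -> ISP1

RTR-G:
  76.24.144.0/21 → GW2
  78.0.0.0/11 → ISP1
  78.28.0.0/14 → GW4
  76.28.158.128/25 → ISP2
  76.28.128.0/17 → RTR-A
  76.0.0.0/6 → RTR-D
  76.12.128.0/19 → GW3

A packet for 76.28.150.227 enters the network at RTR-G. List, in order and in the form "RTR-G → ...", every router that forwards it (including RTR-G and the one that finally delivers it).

At RTR-G: longest match for 76.28.150.227 is 76.28.128.0/17 -> RTR-A
At RTR-A: longest match for 76.28.150.227 is 76.28.0.0/14 -> RTR-D
At RTR-D: longest match for 76.28.150.227 is 76.16.0.0/12 -> RTR-F
At RTR-F: longest match for 76.28.150.227 is 76.28.144.0/20 -> directly connected

RTR-G → RTR-A → RTR-D → RTR-F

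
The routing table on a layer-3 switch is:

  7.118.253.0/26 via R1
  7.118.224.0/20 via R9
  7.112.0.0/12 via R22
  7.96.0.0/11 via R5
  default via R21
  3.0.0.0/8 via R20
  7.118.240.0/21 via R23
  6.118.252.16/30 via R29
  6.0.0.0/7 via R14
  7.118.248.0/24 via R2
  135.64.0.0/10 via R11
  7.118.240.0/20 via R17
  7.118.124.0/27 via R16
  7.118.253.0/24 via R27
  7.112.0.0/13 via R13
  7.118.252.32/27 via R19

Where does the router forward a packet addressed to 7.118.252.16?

Routes whose prefix contains 7.118.252.16:
  0.0.0.0/0 (default, matches everything) -> R21
  6.0.0.0/7 (6.0.0.0 - 7.255.255.255) -> R14
  7.96.0.0/11 (7.96.0.0 - 7.127.255.255) -> R5
  7.112.0.0/12 (7.112.0.0 - 7.127.255.255) -> R22
  7.112.0.0/13 (7.112.0.0 - 7.119.255.255) -> R13
  7.118.240.0/20 (7.118.240.0 - 7.118.255.255) -> R17
More-specific entries that do NOT match:
  6.118.252.16/30 (6.118.252.16 - 6.118.252.19) does not contain 7.118.252.16
  7.118.124.0/27 (7.118.124.0 - 7.118.124.31) does not contain 7.118.252.16
  7.118.252.32/27 (7.118.252.32 - 7.118.252.63) does not contain 7.118.252.16
  7.118.253.0/26 (7.118.253.0 - 7.118.253.63) does not contain 7.118.252.16
  7.118.248.0/24 (7.118.248.0 - 7.118.248.255) does not contain 7.118.252.16
  7.118.253.0/24 (7.118.253.0 - 7.118.253.255) does not contain 7.118.252.16
  7.118.240.0/21 (7.118.240.0 - 7.118.247.255) does not contain 7.118.252.16
Longest matching prefix is /20 -> next hop R17.

R17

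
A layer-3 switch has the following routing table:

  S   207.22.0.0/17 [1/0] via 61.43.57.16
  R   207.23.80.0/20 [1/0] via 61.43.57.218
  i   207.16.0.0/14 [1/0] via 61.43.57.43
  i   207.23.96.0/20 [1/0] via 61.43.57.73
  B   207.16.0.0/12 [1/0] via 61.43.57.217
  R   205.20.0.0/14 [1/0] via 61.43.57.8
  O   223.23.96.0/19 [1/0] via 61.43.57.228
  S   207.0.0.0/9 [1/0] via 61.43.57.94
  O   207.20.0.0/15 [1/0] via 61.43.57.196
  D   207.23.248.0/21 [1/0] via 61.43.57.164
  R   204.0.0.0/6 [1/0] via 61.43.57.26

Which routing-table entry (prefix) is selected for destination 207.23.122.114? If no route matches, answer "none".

207.16.0.0/12

Entries matching 207.23.122.114:
  204.0.0.0/6 (204.0.0.0 - 207.255.255.255)
  207.0.0.0/9 (207.0.0.0 - 207.127.255.255)
  207.16.0.0/12 (207.16.0.0 - 207.31.255.255)
Most specific is 207.16.0.0/12.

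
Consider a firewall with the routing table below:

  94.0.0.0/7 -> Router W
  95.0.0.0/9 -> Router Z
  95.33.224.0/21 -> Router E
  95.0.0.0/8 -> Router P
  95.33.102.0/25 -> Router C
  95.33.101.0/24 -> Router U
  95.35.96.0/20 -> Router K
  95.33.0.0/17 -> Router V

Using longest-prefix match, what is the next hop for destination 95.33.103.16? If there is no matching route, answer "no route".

Router V

Routes whose prefix contains 95.33.103.16:
  94.0.0.0/7 (94.0.0.0 - 95.255.255.255) -> Router W
  95.0.0.0/8 (95.0.0.0 - 95.255.255.255) -> Router P
  95.0.0.0/9 (95.0.0.0 - 95.127.255.255) -> Router Z
  95.33.0.0/17 (95.33.0.0 - 95.33.127.255) -> Router V
More-specific entries that do NOT match:
  95.33.102.0/25 (95.33.102.0 - 95.33.102.127) does not contain 95.33.103.16
  95.33.101.0/24 (95.33.101.0 - 95.33.101.255) does not contain 95.33.103.16
  95.33.224.0/21 (95.33.224.0 - 95.33.231.255) does not contain 95.33.103.16
  95.35.96.0/20 (95.35.96.0 - 95.35.111.255) does not contain 95.33.103.16
Longest matching prefix is /17 -> next hop Router V.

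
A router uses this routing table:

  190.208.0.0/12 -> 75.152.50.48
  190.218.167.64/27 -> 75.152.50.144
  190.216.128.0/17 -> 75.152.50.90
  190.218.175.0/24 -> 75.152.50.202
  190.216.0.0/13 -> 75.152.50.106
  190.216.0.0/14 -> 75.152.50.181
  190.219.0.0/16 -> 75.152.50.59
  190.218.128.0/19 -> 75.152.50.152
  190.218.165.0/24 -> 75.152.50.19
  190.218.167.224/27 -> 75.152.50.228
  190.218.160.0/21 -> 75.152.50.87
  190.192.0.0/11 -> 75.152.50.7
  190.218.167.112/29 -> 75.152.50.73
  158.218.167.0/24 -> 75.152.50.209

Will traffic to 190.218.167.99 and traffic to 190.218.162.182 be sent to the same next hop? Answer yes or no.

190.218.167.99: longest match 190.218.160.0/21 -> 75.152.50.87
190.218.162.182: longest match 190.218.160.0/21 -> 75.152.50.87

yes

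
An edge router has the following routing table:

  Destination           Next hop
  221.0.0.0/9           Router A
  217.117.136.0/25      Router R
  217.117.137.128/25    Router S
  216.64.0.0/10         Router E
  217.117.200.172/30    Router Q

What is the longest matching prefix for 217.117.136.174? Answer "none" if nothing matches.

217.117.136.174 is outside every listed prefix and there is no default route.

none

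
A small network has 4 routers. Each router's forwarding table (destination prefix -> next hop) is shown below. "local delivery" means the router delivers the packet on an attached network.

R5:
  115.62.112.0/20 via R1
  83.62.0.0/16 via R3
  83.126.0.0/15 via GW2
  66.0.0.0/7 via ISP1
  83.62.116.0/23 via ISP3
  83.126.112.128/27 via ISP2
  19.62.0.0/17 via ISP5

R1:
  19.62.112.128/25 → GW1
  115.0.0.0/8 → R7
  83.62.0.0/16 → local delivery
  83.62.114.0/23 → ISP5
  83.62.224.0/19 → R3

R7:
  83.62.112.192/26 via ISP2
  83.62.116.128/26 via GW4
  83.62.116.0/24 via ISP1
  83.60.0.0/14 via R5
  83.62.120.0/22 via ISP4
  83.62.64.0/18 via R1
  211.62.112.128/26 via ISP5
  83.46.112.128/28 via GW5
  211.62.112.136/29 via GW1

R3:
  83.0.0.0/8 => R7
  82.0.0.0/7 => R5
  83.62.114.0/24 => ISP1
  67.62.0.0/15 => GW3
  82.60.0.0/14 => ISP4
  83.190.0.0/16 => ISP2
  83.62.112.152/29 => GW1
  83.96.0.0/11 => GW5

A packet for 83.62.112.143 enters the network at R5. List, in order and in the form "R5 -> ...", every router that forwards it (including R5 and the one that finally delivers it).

At R5: longest match for 83.62.112.143 is 83.62.0.0/16 -> R3
At R3: longest match for 83.62.112.143 is 83.0.0.0/8 -> R7
At R7: longest match for 83.62.112.143 is 83.62.64.0/18 -> R1
At R1: longest match for 83.62.112.143 is 83.62.0.0/16 -> local delivery

R5 -> R3 -> R7 -> R1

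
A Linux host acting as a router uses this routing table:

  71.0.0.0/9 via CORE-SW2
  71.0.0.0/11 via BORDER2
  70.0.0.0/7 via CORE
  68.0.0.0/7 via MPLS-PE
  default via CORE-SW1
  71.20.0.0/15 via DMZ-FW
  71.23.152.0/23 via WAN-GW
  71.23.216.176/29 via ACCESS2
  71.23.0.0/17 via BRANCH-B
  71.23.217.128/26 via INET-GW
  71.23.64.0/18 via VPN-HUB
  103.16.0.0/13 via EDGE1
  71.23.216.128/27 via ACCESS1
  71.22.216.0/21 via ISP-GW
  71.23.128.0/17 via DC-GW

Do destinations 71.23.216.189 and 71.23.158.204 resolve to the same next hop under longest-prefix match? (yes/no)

71.23.216.189: longest match 71.23.128.0/17 -> DC-GW
71.23.158.204: longest match 71.23.128.0/17 -> DC-GW

yes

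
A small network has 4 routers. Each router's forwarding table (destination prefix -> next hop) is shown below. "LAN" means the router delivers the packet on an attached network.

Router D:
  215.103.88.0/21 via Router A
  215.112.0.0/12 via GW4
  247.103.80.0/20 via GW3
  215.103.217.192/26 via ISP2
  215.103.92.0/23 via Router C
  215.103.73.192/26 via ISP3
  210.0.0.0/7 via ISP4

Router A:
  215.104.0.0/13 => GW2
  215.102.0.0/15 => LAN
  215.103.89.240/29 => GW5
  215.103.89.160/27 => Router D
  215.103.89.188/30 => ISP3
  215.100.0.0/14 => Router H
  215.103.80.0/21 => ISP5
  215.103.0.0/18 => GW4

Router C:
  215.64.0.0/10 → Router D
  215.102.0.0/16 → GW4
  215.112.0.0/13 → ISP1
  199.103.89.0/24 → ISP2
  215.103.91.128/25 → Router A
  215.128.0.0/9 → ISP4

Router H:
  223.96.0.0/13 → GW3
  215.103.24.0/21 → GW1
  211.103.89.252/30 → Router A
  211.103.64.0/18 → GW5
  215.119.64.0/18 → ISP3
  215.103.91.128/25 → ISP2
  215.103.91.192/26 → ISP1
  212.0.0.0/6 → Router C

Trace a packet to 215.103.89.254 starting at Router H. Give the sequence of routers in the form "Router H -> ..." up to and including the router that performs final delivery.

Router H -> Router C -> Router D -> Router A

At Router H: longest match for 215.103.89.254 is 212.0.0.0/6 -> Router C
At Router C: longest match for 215.103.89.254 is 215.64.0.0/10 -> Router D
At Router D: longest match for 215.103.89.254 is 215.103.88.0/21 -> Router A
At Router A: longest match for 215.103.89.254 is 215.102.0.0/15 -> LAN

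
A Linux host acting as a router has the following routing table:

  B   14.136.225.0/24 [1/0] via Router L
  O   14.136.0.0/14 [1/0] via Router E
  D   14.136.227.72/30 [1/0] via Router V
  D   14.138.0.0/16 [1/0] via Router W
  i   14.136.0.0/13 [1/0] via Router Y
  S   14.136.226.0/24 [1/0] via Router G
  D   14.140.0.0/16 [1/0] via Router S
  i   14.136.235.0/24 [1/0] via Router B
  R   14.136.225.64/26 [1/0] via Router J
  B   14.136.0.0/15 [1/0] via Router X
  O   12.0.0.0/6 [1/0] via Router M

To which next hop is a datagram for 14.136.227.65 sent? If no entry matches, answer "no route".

Router X

Routes whose prefix contains 14.136.227.65:
  12.0.0.0/6 (12.0.0.0 - 15.255.255.255) -> Router M
  14.136.0.0/13 (14.136.0.0 - 14.143.255.255) -> Router Y
  14.136.0.0/14 (14.136.0.0 - 14.139.255.255) -> Router E
  14.136.0.0/15 (14.136.0.0 - 14.137.255.255) -> Router X
More-specific entries that do NOT match:
  14.136.227.72/30 (14.136.227.72 - 14.136.227.75) does not contain 14.136.227.65
  14.136.225.64/26 (14.136.225.64 - 14.136.225.127) does not contain 14.136.227.65
  14.136.225.0/24 (14.136.225.0 - 14.136.225.255) does not contain 14.136.227.65
  14.136.226.0/24 (14.136.226.0 - 14.136.226.255) does not contain 14.136.227.65
  14.136.235.0/24 (14.136.235.0 - 14.136.235.255) does not contain 14.136.227.65
  14.138.0.0/16 (14.138.0.0 - 14.138.255.255) does not contain 14.136.227.65
  14.140.0.0/16 (14.140.0.0 - 14.140.255.255) does not contain 14.136.227.65
Longest matching prefix is /15 -> next hop Router X.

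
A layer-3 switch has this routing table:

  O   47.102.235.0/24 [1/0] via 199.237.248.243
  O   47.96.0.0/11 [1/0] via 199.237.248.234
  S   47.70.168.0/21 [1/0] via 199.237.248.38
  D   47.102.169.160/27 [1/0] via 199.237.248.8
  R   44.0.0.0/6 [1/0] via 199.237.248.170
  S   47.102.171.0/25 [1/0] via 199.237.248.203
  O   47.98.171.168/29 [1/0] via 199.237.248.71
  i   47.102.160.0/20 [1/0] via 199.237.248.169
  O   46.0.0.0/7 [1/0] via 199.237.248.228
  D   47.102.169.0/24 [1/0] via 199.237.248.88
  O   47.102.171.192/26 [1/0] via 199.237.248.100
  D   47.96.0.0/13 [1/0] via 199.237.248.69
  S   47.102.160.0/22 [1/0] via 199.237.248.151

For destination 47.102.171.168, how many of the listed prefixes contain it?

Prefixes containing 47.102.171.168:
  44.0.0.0/6 (44.0.0.0 - 47.255.255.255)
  46.0.0.0/7 (46.0.0.0 - 47.255.255.255)
  47.96.0.0/11 (47.96.0.0 - 47.127.255.255)
  47.96.0.0/13 (47.96.0.0 - 47.103.255.255)
  47.102.160.0/20 (47.102.160.0 - 47.102.175.255)
Total matching entries: 5.

5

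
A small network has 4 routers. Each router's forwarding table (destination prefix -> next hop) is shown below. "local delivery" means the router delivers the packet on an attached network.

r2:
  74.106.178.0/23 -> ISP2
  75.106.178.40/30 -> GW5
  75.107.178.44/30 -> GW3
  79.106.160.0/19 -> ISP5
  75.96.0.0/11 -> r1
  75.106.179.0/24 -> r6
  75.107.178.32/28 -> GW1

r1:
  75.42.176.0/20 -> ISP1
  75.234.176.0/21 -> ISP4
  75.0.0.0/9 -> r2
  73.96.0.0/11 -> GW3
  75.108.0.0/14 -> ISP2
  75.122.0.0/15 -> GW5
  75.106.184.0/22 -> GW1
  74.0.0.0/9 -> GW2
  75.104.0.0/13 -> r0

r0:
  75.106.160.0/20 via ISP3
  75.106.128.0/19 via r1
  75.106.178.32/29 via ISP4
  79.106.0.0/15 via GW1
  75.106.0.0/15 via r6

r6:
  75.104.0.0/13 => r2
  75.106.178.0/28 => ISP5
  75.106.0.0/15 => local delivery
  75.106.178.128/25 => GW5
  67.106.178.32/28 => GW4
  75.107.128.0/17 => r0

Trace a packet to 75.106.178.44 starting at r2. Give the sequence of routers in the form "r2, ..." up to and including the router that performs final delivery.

r2, r1, r0, r6

At r2: longest match for 75.106.178.44 is 75.96.0.0/11 -> r1
At r1: longest match for 75.106.178.44 is 75.104.0.0/13 -> r0
At r0: longest match for 75.106.178.44 is 75.106.0.0/15 -> r6
At r6: longest match for 75.106.178.44 is 75.106.0.0/15 -> local delivery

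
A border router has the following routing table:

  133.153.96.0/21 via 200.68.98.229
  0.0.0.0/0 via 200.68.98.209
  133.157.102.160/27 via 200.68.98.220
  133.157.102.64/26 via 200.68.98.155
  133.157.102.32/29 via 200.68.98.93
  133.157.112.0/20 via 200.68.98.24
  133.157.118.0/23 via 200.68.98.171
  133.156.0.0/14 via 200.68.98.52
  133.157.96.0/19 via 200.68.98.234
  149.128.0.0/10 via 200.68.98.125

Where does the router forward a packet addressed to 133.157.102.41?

200.68.98.234

Routes whose prefix contains 133.157.102.41:
  0.0.0.0/0 (default, matches everything) -> 200.68.98.209
  133.156.0.0/14 (133.156.0.0 - 133.159.255.255) -> 200.68.98.52
  133.157.96.0/19 (133.157.96.0 - 133.157.127.255) -> 200.68.98.234
More-specific entries that do NOT match:
  133.157.102.32/29 (133.157.102.32 - 133.157.102.39) does not contain 133.157.102.41
  133.157.102.160/27 (133.157.102.160 - 133.157.102.191) does not contain 133.157.102.41
  133.157.102.64/26 (133.157.102.64 - 133.157.102.127) does not contain 133.157.102.41
  133.157.118.0/23 (133.157.118.0 - 133.157.119.255) does not contain 133.157.102.41
  133.153.96.0/21 (133.153.96.0 - 133.153.103.255) does not contain 133.157.102.41
  133.157.112.0/20 (133.157.112.0 - 133.157.127.255) does not contain 133.157.102.41
Longest matching prefix is /19 -> next hop 200.68.98.234.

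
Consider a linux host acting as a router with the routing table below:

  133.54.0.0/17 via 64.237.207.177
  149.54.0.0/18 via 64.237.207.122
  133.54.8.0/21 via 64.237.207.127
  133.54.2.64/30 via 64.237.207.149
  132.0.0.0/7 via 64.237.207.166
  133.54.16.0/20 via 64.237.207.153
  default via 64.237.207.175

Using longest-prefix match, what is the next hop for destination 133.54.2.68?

Routes whose prefix contains 133.54.2.68:
  0.0.0.0/0 (default, matches everything) -> 64.237.207.175
  132.0.0.0/7 (132.0.0.0 - 133.255.255.255) -> 64.237.207.166
  133.54.0.0/17 (133.54.0.0 - 133.54.127.255) -> 64.237.207.177
More-specific entries that do NOT match:
  133.54.2.64/30 (133.54.2.64 - 133.54.2.67) does not contain 133.54.2.68
  133.54.8.0/21 (133.54.8.0 - 133.54.15.255) does not contain 133.54.2.68
  133.54.16.0/20 (133.54.16.0 - 133.54.31.255) does not contain 133.54.2.68
  149.54.0.0/18 (149.54.0.0 - 149.54.63.255) does not contain 133.54.2.68
Longest matching prefix is /17 -> next hop 64.237.207.177.

64.237.207.177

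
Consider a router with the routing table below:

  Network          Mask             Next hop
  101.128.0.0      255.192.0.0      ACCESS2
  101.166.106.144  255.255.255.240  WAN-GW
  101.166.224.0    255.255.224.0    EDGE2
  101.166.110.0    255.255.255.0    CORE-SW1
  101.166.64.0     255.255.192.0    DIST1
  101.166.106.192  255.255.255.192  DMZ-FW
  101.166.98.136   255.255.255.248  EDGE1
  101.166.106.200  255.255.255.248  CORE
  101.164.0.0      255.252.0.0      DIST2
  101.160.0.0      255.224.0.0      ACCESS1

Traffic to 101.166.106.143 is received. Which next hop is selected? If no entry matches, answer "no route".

DIST1

Routes whose prefix contains 101.166.106.143:
  101.128.0.0/10 (101.128.0.0 - 101.191.255.255) -> ACCESS2
  101.160.0.0/11 (101.160.0.0 - 101.191.255.255) -> ACCESS1
  101.164.0.0/14 (101.164.0.0 - 101.167.255.255) -> DIST2
  101.166.64.0/18 (101.166.64.0 - 101.166.127.255) -> DIST1
More-specific entries that do NOT match:
  101.166.98.136/29 (101.166.98.136 - 101.166.98.143) does not contain 101.166.106.143
  101.166.106.200/29 (101.166.106.200 - 101.166.106.207) does not contain 101.166.106.143
  101.166.106.144/28 (101.166.106.144 - 101.166.106.159) does not contain 101.166.106.143
  101.166.106.192/26 (101.166.106.192 - 101.166.106.255) does not contain 101.166.106.143
  101.166.110.0/24 (101.166.110.0 - 101.166.110.255) does not contain 101.166.106.143
  101.166.224.0/19 (101.166.224.0 - 101.166.255.255) does not contain 101.166.106.143
Longest matching prefix is /18 -> next hop DIST1.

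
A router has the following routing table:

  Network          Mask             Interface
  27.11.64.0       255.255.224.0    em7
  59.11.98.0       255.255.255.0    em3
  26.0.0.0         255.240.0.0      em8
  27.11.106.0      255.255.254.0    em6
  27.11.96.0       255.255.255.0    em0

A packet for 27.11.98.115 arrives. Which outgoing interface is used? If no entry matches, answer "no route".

No entry's prefix contains 27.11.98.115; there is no default route.

no route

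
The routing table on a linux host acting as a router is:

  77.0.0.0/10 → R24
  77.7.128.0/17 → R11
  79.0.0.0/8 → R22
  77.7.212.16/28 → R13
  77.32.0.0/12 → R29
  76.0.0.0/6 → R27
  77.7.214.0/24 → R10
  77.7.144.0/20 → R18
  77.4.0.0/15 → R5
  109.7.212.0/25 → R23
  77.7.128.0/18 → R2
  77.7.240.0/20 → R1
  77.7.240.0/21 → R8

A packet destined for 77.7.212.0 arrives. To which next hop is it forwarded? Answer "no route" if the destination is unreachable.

R11

Routes whose prefix contains 77.7.212.0:
  76.0.0.0/6 (76.0.0.0 - 79.255.255.255) -> R27
  77.0.0.0/10 (77.0.0.0 - 77.63.255.255) -> R24
  77.7.128.0/17 (77.7.128.0 - 77.7.255.255) -> R11
More-specific entries that do NOT match:
  77.7.212.16/28 (77.7.212.16 - 77.7.212.31) does not contain 77.7.212.0
  109.7.212.0/25 (109.7.212.0 - 109.7.212.127) does not contain 77.7.212.0
  77.7.214.0/24 (77.7.214.0 - 77.7.214.255) does not contain 77.7.212.0
  77.7.240.0/21 (77.7.240.0 - 77.7.247.255) does not contain 77.7.212.0
  77.7.144.0/20 (77.7.144.0 - 77.7.159.255) does not contain 77.7.212.0
  77.7.240.0/20 (77.7.240.0 - 77.7.255.255) does not contain 77.7.212.0
  77.7.128.0/18 (77.7.128.0 - 77.7.191.255) does not contain 77.7.212.0
Longest matching prefix is /17 -> next hop R11.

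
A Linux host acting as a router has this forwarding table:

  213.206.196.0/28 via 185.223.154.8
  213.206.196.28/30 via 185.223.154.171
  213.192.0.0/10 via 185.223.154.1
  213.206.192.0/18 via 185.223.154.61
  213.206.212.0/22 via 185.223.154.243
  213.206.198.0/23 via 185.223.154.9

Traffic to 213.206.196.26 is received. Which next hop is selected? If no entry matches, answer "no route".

Routes whose prefix contains 213.206.196.26:
  213.192.0.0/10 (213.192.0.0 - 213.255.255.255) -> 185.223.154.1
  213.206.192.0/18 (213.206.192.0 - 213.206.255.255) -> 185.223.154.61
More-specific entries that do NOT match:
  213.206.196.28/30 (213.206.196.28 - 213.206.196.31) does not contain 213.206.196.26
  213.206.196.0/28 (213.206.196.0 - 213.206.196.15) does not contain 213.206.196.26
  213.206.198.0/23 (213.206.198.0 - 213.206.199.255) does not contain 213.206.196.26
  213.206.212.0/22 (213.206.212.0 - 213.206.215.255) does not contain 213.206.196.26
Longest matching prefix is /18 -> next hop 185.223.154.61.

185.223.154.61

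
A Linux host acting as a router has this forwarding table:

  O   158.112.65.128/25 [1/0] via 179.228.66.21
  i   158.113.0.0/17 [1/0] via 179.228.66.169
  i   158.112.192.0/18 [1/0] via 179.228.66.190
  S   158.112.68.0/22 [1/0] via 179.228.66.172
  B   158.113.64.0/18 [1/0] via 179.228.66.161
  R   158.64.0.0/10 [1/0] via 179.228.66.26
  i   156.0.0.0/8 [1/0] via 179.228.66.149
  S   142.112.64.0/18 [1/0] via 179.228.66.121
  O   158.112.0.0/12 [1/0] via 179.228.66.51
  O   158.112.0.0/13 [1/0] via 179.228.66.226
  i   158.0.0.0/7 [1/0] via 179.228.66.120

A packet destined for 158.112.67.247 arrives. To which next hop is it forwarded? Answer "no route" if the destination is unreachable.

Routes whose prefix contains 158.112.67.247:
  158.0.0.0/7 (158.0.0.0 - 159.255.255.255) -> 179.228.66.120
  158.64.0.0/10 (158.64.0.0 - 158.127.255.255) -> 179.228.66.26
  158.112.0.0/12 (158.112.0.0 - 158.127.255.255) -> 179.228.66.51
  158.112.0.0/13 (158.112.0.0 - 158.119.255.255) -> 179.228.66.226
More-specific entries that do NOT match:
  158.112.65.128/25 (158.112.65.128 - 158.112.65.255) does not contain 158.112.67.247
  158.112.68.0/22 (158.112.68.0 - 158.112.71.255) does not contain 158.112.67.247
  158.112.192.0/18 (158.112.192.0 - 158.112.255.255) does not contain 158.112.67.247
  158.113.64.0/18 (158.113.64.0 - 158.113.127.255) does not contain 158.112.67.247
  142.112.64.0/18 (142.112.64.0 - 142.112.127.255) does not contain 158.112.67.247
  158.113.0.0/17 (158.113.0.0 - 158.113.127.255) does not contain 158.112.67.247
Longest matching prefix is /13 -> next hop 179.228.66.226.

179.228.66.226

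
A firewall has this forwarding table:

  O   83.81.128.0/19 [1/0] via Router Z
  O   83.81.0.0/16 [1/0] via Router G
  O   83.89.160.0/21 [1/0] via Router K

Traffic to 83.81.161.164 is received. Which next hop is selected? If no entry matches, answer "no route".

Router G

Routes whose prefix contains 83.81.161.164:
  83.81.0.0/16 (83.81.0.0 - 83.81.255.255) -> Router G
More-specific entries that do NOT match:
  83.89.160.0/21 (83.89.160.0 - 83.89.167.255) does not contain 83.81.161.164
  83.81.128.0/19 (83.81.128.0 - 83.81.159.255) does not contain 83.81.161.164
Longest matching prefix is /16 -> next hop Router G.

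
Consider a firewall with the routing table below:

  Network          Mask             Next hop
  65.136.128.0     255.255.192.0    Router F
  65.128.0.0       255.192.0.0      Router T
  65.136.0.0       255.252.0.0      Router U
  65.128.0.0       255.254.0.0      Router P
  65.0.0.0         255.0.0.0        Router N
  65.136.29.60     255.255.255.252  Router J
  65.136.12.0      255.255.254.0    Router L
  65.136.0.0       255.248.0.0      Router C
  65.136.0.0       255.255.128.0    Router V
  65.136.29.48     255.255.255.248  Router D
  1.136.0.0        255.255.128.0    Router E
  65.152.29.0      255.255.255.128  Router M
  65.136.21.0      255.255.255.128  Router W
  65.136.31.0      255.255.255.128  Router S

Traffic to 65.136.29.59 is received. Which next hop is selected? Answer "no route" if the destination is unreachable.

Router V

Routes whose prefix contains 65.136.29.59:
  65.0.0.0/8 (65.0.0.0 - 65.255.255.255) -> Router N
  65.128.0.0/10 (65.128.0.0 - 65.191.255.255) -> Router T
  65.136.0.0/13 (65.136.0.0 - 65.143.255.255) -> Router C
  65.136.0.0/14 (65.136.0.0 - 65.139.255.255) -> Router U
  65.136.0.0/17 (65.136.0.0 - 65.136.127.255) -> Router V
More-specific entries that do NOT match:
  65.136.29.60/30 (65.136.29.60 - 65.136.29.63) does not contain 65.136.29.59
  65.136.29.48/29 (65.136.29.48 - 65.136.29.55) does not contain 65.136.29.59
  65.152.29.0/25 (65.152.29.0 - 65.152.29.127) does not contain 65.136.29.59
  65.136.21.0/25 (65.136.21.0 - 65.136.21.127) does not contain 65.136.29.59
  65.136.31.0/25 (65.136.31.0 - 65.136.31.127) does not contain 65.136.29.59
  65.136.12.0/23 (65.136.12.0 - 65.136.13.255) does not contain 65.136.29.59
  65.136.128.0/18 (65.136.128.0 - 65.136.191.255) does not contain 65.136.29.59
Longest matching prefix is /17 -> next hop Router V.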